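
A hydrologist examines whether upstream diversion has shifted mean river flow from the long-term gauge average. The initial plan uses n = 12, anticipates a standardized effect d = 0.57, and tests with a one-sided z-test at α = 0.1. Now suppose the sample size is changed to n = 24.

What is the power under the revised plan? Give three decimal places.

With n = 24: δ = d·√n = 0.57 × √24 = 2.7924. Critical value z_{0.1} = 1.282.
Revised power = Φ(δ − 1.282) = Φ(1.511) = 0.9346.

Power ≈ 0.935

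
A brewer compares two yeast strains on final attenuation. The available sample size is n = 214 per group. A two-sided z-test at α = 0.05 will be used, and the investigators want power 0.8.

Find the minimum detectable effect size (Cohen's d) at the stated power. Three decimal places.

d ≈ 0.271

Required noncentrality: δ = z_{0.025} + z_{0.20} = 1.960 + 0.842 = 2.802.
(Lower-tail contribution to power is negligible for δ > 0.)
δ = d·√(n/2) ⇒ d = δ/√(n/2) = 2.802/√(214/2) = 0.2708.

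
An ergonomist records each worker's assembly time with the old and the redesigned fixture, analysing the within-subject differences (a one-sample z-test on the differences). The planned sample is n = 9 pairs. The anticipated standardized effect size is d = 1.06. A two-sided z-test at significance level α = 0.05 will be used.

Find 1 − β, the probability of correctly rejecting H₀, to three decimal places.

Power ≈ 0.889

Noncentrality parameter: δ = d·√n = 1.06 × √9 = 3.1800
Critical value for a two-sided test at α = 0.05: z_{α/2} = 1.960.
Power = Φ(δ − 1.960) + Φ(−δ − 1.960) = Φ(1.220) + Φ(-5.140) = 0.8888 + 0.0000 = 0.8888.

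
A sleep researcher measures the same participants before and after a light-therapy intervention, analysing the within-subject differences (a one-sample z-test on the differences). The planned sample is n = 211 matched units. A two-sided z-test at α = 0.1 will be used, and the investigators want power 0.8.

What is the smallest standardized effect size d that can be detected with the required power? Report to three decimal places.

Required noncentrality: δ = z_{0.05} + z_{0.20} = 1.645 + 0.842 = 2.486.
(Lower-tail contribution to power is negligible for δ > 0.)
δ = d·√n ⇒ d = δ/√n = 2.486/√211 = 0.1712.

d ≈ 0.171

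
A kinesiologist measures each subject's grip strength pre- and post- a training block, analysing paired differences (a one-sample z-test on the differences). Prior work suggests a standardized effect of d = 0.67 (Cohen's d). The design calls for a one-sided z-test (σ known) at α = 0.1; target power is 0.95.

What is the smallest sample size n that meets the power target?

For power 0.95 need Φ(δ − z_{0.1}) = 0.95, so δ = z_{0.1} + z_{0.05} = 1.282 + 1.645 = 2.926.
δ = d·√n ⇒ n = (δ/d)² = (2.926 / 0.67)² = 19.08.
Round up to the next whole unit.

n = 20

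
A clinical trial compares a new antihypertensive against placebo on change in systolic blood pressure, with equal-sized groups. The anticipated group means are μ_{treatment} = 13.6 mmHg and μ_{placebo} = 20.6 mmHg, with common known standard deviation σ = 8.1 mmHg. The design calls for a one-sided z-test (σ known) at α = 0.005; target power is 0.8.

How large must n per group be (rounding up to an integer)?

n = 32 per group

Standardized effect: d = |μ_{treatment} − μ_{placebo}| / σ = |13.6 − 20.6| / 8.1 = 0.8642
For power 0.8 need Φ(δ − z_{0.005}) = 0.8, so δ = z_{0.005} + z_{0.20} = 2.576 + 0.842 = 3.417.
δ = d·√(n/2) ⇒ n = 2(δ/d)² = 2 × (3.417 / 0.8642)² = 31.28.
Rounding up, n = 32 per group.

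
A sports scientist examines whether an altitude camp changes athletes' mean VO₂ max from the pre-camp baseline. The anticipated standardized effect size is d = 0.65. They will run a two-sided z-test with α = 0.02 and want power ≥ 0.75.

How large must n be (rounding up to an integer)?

n = 22

Set Φ(δ − 2.326) = 0.75; then δ − 2.326 = Φ⁻¹(0.75) = 0.674, giving δ = 3.001.
(The Φ(−δ − z_{α/2}) term is vanishingly small for δ > 0 and is dropped in the standard sample-size formula.)
δ = d·√n ⇒ n = (δ/d)² = (3.001 / 0.65)² = 21.31.
Round up to the next whole unit.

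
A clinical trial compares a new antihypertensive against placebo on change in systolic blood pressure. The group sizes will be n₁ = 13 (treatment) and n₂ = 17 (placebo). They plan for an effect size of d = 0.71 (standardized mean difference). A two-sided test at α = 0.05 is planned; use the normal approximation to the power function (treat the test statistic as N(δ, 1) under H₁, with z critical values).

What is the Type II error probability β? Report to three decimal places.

β ≈ 0.513

Noncentrality parameter: λ = d / √(1/n₁ + 1/n₂) = 0.71 / √(1/13 + 1/17) = 1.9271
Critical value for a two-sided test at α = 0.05: z_{α/2} = 1.960.
Power = Φ(λ − 1.960) + Φ(−λ − 1.960) = Φ(-0.033) + Φ(-3.887) = 0.4869 + 0.0001 = 0.4869.
Type II error: β = 1 − power = 1 − 0.4869 = 0.5131.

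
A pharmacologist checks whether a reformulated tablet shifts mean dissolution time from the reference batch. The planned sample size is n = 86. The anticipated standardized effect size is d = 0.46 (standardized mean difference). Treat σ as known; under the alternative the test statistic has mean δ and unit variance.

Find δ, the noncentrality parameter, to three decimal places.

δ = d·√n = 0.46 × √86 = 4.2659

δ ≈ 4.266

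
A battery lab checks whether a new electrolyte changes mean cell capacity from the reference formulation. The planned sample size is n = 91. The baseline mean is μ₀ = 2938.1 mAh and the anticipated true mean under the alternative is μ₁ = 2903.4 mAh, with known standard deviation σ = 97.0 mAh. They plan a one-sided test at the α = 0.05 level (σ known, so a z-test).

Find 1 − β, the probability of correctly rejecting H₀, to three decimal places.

Power ≈ 0.961

Standardized effect: d = |μ₁ − μ₀| / σ = |2903.4 − 2938.1| / 97.0 = 0.3577
Noncentrality parameter: δ = d·√n = 0.3577 × √91 = 3.4125
Critical value for a one-sided test at α = 0.05: z_α = 1.645.
Power = Φ(δ − 1.645) = Φ(1.768) = 0.9614.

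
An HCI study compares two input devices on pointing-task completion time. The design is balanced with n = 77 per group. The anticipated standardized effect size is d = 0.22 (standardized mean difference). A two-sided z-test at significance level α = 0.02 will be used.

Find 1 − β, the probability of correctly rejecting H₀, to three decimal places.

Noncentrality parameter: δ = d·√(n/2) = 0.22 × √(77/2) = 1.3651
Two-sided α = 0.02 → critical value z_{0.01} = 2.326.
Power = Φ(δ − 2.326) + Φ(−δ − 2.326) = Φ(-0.961) + Φ(-3.691) = 0.1682 + 0.0001 = 0.1683.

Power ≈ 0.168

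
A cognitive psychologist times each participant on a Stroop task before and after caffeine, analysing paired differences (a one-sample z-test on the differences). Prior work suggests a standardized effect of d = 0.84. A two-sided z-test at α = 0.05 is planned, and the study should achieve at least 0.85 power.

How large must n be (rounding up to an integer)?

Set Φ(δ − 1.960) = 0.85; then δ − 1.960 = Φ⁻¹(0.85) = 1.036, giving δ = 2.996.
(Ignoring the negligible lower-tail rejection probability gives the usual closed-form inversion.)
δ = d·√n ⇒ n = (δ/d)² = (2.996 / 0.84)² = 12.72.
Round up to the next whole unit.

n = 13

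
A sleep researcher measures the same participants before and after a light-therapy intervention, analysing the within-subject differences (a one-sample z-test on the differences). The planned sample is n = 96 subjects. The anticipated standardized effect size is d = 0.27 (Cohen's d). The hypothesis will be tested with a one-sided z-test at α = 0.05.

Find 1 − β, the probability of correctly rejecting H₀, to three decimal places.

Power ≈ 0.841

Noncentrality parameter: δ = d·√n = 0.27 × √96 = 2.6454
One-sided α = 0.05 → critical value z_{0.05} = 1.645.
Power = Φ(δ − 1.645) = Φ(1.001) = 0.8415.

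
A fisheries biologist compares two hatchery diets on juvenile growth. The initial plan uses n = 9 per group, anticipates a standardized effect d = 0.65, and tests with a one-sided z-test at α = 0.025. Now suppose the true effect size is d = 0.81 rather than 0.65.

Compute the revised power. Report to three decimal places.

Power ≈ 0.405

With d = 0.81: δ = d·√(n/2) = 0.81 × √(9/2) = 1.7183. Critical value z_{0.025} = 1.960.
Revised power = Φ(δ − 1.960) = Φ(-0.242) = 0.4045.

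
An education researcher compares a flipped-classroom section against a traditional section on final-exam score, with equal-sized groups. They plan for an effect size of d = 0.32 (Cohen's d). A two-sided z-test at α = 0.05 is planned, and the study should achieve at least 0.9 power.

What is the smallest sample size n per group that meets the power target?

n = 206 per group

For power 0.9 need Φ(δ − z_{0.025}) = 0.9, so δ = z_{0.025} + z_{0.10} = 1.960 + 1.282 = 3.242.
(For δ > 0 the lower-tail rejection region contributes negligibly to power, so the one-term inversion is standard.)
δ = d·√(n/2) ⇒ n = 2(δ/d)² = 2 × (3.242 / 0.32)² = 205.22.
Rounding up, n = 206 per group.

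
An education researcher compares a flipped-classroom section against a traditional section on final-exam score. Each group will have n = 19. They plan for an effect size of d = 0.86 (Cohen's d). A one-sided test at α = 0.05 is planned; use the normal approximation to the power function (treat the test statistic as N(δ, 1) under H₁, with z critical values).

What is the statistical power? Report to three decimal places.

Noncentrality parameter: λ = d·√(n/2) = 0.86 × √(19/2) = 2.6507
One-sided α = 0.05 → critical value z_{0.05} = 1.645.
Power = P(Z > 1.645 − λ) = Φ(1.006) = 0.8428.

Power ≈ 0.843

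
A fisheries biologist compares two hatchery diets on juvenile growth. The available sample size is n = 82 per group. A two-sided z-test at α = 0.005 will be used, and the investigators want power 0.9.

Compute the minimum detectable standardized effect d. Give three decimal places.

d ≈ 0.639

Required noncentrality: δ = z_{0.0025} + z_{0.10} = 2.807 + 1.282 = 4.089.
(The second rejection-region term Φ(−δ − z_{α/2}) is negligible and dropped.)
δ = d·√(n/2) ⇒ d = δ/√(n/2) = 4.089/√(82/2) = 0.6385.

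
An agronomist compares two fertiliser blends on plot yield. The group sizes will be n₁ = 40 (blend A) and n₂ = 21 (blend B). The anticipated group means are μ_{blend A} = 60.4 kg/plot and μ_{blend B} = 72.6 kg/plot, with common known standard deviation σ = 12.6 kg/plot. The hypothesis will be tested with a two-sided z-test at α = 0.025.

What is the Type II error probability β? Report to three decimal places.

β ≈ 0.088

Standardized effect: d = |μ_{blend A} − μ_{blend B}| / σ = |60.4 − 72.6| / 12.6 = 0.9683
Noncentrality parameter: δ = d / √(1/n₁ + 1/n₂) = 0.9683 / √(1/40 + 1/21) = 3.5931
Two-sided α = 0.025 → critical value z_{0.0125} = 2.241.
Power = Φ(δ − 2.241) + Φ(−δ − 2.241) = Φ(1.352) + Φ(-5.834) = 0.9118 + 0.0000 = 0.9118.
Type II error: β = 1 − power = 1 − 0.9118 = 0.0882.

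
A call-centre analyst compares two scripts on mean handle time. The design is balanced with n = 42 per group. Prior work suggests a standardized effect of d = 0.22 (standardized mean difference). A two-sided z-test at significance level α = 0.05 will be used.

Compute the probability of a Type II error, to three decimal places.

β ≈ 0.828

Noncentrality parameter: λ = d·√(n/2) = 0.22 × √(42/2) = 1.0082
Two-sided α = 0.05 → critical value z_{0.025} = 1.960.
Power = Φ(λ − 1.960) + Φ(−λ − 1.960) = Φ(-0.952) + Φ(-2.968) = 0.1706 + 0.0015 = 0.1721.
Type II error: β = 1 − power = 1 − 0.1721 = 0.8279.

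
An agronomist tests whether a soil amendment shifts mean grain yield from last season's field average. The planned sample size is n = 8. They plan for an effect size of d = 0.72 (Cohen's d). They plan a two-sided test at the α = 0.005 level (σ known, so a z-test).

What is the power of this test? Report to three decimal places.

Noncentrality parameter: δ = d·√n = 0.72 × √8 = 2.0365
Critical value for a two-sided test at α = 0.005: z_{α/2} = 2.807.
Power = Φ(δ − 2.807) + Φ(−δ − 2.807) = Φ(-0.771) + Φ(-4.844) = 0.2205 + 0.0000 = 0.2205.

Power ≈ 0.220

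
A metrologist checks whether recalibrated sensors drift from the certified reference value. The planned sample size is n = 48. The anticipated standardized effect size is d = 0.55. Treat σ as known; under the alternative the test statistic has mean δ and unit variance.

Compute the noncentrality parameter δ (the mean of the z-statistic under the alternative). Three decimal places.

δ ≈ 3.811

δ = d·√n = 0.55 × √48 = 3.8105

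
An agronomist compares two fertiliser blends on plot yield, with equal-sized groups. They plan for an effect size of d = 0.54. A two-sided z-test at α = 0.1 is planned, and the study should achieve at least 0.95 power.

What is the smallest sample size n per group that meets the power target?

For power 0.95 need Φ(δ − z_{0.05}) = 0.95, so δ = z_{0.05} + z_{0.05} = 1.645 + 1.645 = 3.290.
(For δ > 0 the lower-tail rejection region contributes negligibly to power, so the one-term inversion is standard.)
δ = d·√(n/2) ⇒ n = 2(δ/d)² = 2 × (3.290 / 0.54)² = 74.23.
Rounding up, n = 75 per group.

n = 75 per group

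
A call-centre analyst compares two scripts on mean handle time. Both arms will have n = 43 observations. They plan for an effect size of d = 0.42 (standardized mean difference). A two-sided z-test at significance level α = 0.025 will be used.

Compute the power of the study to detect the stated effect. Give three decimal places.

Noncentrality parameter: δ = d·√(n/2) = 0.42 × √(43/2) = 1.9475
Critical value for a two-sided test at α = 0.025: z_{α/2} = 2.241.
Power = Φ(δ − 2.241) + Φ(−δ − 2.241) = Φ(-0.294) + Φ(-4.189) = 0.3844 + 0.0000 = 0.3844.

Power ≈ 0.384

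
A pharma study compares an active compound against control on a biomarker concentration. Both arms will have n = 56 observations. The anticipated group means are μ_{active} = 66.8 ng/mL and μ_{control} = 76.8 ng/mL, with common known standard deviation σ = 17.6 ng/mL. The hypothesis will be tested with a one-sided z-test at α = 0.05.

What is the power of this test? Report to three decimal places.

Standardized effect: d = |μ_{active} − μ_{control}| / σ = |66.8 − 76.8| / 17.6 = 0.5682
Noncentrality parameter: λ = d·√(n/2) = 0.5682 × √(56/2) = 3.0065
Critical value for a one-sided test at α = 0.05: z_α = 1.645.
Power = Φ(λ − 1.645) = Φ(1.362) = 0.9134.

Power ≈ 0.913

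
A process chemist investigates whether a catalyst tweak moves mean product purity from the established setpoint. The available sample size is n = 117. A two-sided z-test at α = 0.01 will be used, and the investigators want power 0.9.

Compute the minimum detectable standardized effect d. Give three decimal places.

Required noncentrality: δ = z_{0.005} + z_{0.10} = 2.576 + 1.282 = 3.857.
(The second rejection-region term Φ(−δ − z_{α/2}) is negligible and dropped.)
δ = d·√n ⇒ d = δ/√n = 3.857/√117 = 0.3566.

d ≈ 0.357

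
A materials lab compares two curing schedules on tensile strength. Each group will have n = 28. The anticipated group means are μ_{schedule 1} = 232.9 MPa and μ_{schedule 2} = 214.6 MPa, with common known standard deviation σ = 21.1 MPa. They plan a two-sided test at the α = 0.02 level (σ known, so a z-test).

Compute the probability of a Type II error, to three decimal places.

Standardized effect: d = |μ_{schedule 1} − μ_{schedule 2}| / σ = |232.9 − 214.6| / 21.1 = 0.8673
Noncentrality parameter: δ = d·√(n/2) = 0.8673 × √(28/2) = 3.2451
Critical value for a two-sided test at α = 0.02: z_{α/2} = 2.326.
Power = Φ(δ − 2.326) + Φ(−δ − 2.326) = Φ(0.919) + Φ(-5.571) = 0.8209 + 0.0000 = 0.8209.
Type II error: β = 1 − power = 1 − 0.8209 = 0.1791.

β ≈ 0.179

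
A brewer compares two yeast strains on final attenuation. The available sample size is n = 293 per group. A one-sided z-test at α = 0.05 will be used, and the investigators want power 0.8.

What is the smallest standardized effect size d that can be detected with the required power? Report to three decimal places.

d ≈ 0.205

Required noncentrality: δ = z_{0.05} + z_{0.20} = 1.645 + 0.842 = 2.486.
δ = d·√(n/2) ⇒ d = δ/√(n/2) = 2.486/√(293/2) = 0.2054.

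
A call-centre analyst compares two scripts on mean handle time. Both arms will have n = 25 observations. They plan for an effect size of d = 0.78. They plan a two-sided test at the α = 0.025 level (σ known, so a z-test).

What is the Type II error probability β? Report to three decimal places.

Noncentrality parameter: δ = d·√(n/2) = 0.78 × √(25/2) = 2.7577
Two-sided α = 0.025 → critical value z_{0.0125} = 2.241.
Power = Φ(δ − 2.241) + Φ(−δ − 2.241) = Φ(0.516) + Φ(-4.999) = 0.6972 + 0.0000 = 0.6972.
Type II error: β = 1 − power = 1 − 0.6972 = 0.3028.

β ≈ 0.303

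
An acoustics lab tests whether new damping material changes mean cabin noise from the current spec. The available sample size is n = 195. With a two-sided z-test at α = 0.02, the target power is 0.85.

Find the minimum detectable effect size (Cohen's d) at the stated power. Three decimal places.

Required noncentrality: δ = z_{0.01} + z_{0.15} = 2.326 + 1.036 = 3.363.
(The second rejection-region term Φ(−δ − z_{α/2}) is negligible and dropped.)
δ = d·√n ⇒ d = δ/√n = 3.363/√195 = 0.2408.

d ≈ 0.241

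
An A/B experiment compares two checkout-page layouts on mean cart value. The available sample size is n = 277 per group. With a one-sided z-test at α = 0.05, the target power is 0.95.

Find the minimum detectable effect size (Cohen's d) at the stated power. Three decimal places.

Need Φ(δ − 1.645) = 0.95, so δ = 1.645 + 1.645 = 3.290.
δ = d·√(n/2) ⇒ d = δ/√(n/2) = 3.290/√(277/2) = 0.2795.

d ≈ 0.280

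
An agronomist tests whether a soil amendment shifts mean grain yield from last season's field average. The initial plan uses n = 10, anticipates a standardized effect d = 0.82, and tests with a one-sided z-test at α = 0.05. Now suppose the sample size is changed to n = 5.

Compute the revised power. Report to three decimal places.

With n = 5: δ = d·√n = 0.82 × √5 = 1.8336. Critical value z_{0.05} = 1.645.
Revised power = Φ(δ − 1.645) = Φ(0.189) = 0.5748.

Power ≈ 0.575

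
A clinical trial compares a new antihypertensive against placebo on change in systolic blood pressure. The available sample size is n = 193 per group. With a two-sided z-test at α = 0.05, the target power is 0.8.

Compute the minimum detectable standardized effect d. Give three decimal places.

d ≈ 0.285

Need Φ(δ − 1.960) = 0.8, so δ = 1.960 + 0.842 = 2.802.
(The second rejection-region term Φ(−δ − z_{α/2}) is negligible and dropped.)
δ = d·√(n/2) ⇒ d = δ/√(n/2) = 2.802/√(193/2) = 0.2852.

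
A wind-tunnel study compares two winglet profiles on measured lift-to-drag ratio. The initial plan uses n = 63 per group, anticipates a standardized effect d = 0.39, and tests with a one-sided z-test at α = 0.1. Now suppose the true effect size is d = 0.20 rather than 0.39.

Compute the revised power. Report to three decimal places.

Power ≈ 0.437

With d = 0.20: δ = d·√(n/2) = 0.20 × √(63/2) = 1.1225. Critical value z_{0.1} = 1.282.
Revised power = Φ(δ − 1.282) = Φ(-0.159) = 0.4368.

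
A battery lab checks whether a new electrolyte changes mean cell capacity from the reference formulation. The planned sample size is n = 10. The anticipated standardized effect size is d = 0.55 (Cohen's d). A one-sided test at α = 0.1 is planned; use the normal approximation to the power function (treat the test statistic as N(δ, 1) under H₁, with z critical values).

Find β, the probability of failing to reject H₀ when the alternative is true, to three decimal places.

Noncentrality parameter: δ = d·√n = 0.55 × √10 = 1.7393
Critical value for a one-sided test at α = 0.1: z_α = 1.282.
Power = Φ(δ − 1.282) = Φ(0.458) = 0.6764.
Type II error: β = 1 − power = 1 − 0.6764 = 0.3236.

β ≈ 0.324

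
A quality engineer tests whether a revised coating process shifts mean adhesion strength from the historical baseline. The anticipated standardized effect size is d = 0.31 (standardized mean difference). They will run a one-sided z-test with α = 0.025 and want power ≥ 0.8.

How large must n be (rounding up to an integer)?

Set Φ(δ − 1.960) = 0.8; then δ − 1.960 = Φ⁻¹(0.8) = 0.842, giving δ = 2.802.
δ = d·√n ⇒ n = (δ/d)² = (2.802 / 0.31)² = 81.67.
Rounding up, n = 82.

n = 82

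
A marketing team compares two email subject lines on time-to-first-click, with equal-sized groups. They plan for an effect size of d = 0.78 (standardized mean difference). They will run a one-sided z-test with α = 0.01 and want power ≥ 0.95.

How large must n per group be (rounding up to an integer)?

n = 52 per group

Set Φ(δ − 2.326) = 0.95; then δ − 2.326 = Φ⁻¹(0.95) = 1.645, giving δ = 3.971.
δ = d·√(n/2) ⇒ n = 2(δ/d)² = 2 × (3.971 / 0.78)² = 51.84.
Round up to the next whole unit.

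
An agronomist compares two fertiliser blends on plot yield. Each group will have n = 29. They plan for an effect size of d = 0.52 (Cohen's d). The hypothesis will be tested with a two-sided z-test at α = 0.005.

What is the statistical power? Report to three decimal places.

Power ≈ 0.204

Noncentrality parameter: λ = d·√(n/2) = 0.52 × √(29/2) = 1.9801
Two-sided α = 0.005 → critical value z_{0.0025} = 2.807.
Power = Φ(λ − 2.807) + Φ(−λ − 2.807) = Φ(-0.827) + Φ(-4.787) = 0.2041 + 0.0000 = 0.2041.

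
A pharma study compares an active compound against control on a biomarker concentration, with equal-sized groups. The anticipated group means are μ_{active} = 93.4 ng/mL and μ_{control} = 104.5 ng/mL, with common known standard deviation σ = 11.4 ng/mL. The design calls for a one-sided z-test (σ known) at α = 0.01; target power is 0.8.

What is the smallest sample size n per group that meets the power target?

Standardized effect: d = |μ_{active} − μ_{control}| / σ = |93.4 − 104.5| / 11.4 = 0.9737
For power 0.8 need Φ(δ − z_{0.01}) = 0.8, so δ = z_{0.01} + z_{0.20} = 2.326 + 0.842 = 3.168.
δ = d·√(n/2) ⇒ n = 2(δ/d)² = 2 × (3.168 / 0.9737)² = 21.17.
Rounding up, n = 22 per group.

n = 22 per group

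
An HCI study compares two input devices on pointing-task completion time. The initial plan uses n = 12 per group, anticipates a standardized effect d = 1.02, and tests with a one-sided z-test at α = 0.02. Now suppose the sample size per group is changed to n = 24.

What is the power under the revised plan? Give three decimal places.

With n = 24 per group: δ = d·√(n/2) = 1.02 × √(24/2) = 3.5334. Critical value z_{0.02} = 2.054.
Revised power = Φ(δ − 2.054) = Φ(1.480) = 0.9305.

Power ≈ 0.931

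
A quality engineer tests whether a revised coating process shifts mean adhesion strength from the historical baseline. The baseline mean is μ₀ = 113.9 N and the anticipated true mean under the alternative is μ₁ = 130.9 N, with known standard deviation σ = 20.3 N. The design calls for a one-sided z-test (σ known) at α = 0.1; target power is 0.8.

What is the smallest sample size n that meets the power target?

n = 7

Standardized effect: d = |μ₁ − μ₀| / σ = |130.9 − 113.9| / 20.3 = 0.8374
For power 0.8 need Φ(δ − z_{0.1}) = 0.8, so δ = z_{0.1} + z_{0.20} = 1.282 + 0.842 = 2.123.
δ = d·√n ⇒ n = (δ/d)² = (2.123 / 0.8374)² = 6.43.
Round up to the next whole unit.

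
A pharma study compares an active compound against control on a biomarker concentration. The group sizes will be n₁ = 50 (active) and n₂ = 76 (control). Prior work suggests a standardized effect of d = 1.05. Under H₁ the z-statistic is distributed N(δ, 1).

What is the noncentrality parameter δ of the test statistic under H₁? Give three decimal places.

δ = d / √(1/n₁ + 1/n₂) = 1.05 / √(1/50 + 1/76) = 5.7663

δ ≈ 5.766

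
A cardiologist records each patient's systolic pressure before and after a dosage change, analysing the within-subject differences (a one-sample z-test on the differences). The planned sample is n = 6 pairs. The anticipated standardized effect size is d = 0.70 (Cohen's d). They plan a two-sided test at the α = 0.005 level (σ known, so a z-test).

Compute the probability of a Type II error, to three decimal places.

Noncentrality parameter: δ = d·√n = 0.70 × √6 = 1.7146
Critical value for a two-sided test at α = 0.005: z_{α/2} = 2.807.
Power = Φ(δ − 2.807) + Φ(−δ − 2.807) = Φ(-1.092) + Φ(-4.522) = 0.1373 + 0.0000 = 0.1373.
Type II error: β = 1 − power = 1 − 0.1373 = 0.8627.

β ≈ 0.863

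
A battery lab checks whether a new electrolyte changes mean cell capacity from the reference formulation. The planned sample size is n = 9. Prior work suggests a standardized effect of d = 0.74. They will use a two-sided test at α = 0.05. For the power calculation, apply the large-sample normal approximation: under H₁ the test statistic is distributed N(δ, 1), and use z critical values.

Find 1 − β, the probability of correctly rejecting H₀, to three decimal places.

Power ≈ 0.603

Noncentrality parameter: δ = d·√n = 0.74 × √9 = 2.2200
Two-sided α = 0.05 → critical value z_{0.025} = 1.960.
Power = Φ(δ − 1.960) + Φ(−δ − 1.960) = Φ(0.260) + Φ(-4.180) = 0.6026 + 0.0000 = 0.6026.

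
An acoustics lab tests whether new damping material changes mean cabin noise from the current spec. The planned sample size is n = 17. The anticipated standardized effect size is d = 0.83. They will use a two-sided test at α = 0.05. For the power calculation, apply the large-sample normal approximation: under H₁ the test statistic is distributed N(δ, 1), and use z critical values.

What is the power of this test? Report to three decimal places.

Noncentrality parameter: δ = d·√n = 0.83 × √17 = 3.4222
Critical value for a two-sided test at α = 0.05: z_{α/2} = 1.960.
Power = Φ(δ − 1.960) + Φ(−δ − 1.960) = Φ(1.462) + Φ(-5.382) = 0.9282 + 0.0000 = 0.9282.

Power ≈ 0.928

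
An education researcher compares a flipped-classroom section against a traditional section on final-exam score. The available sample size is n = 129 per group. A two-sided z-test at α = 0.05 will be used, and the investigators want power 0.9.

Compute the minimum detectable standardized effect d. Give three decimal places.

Required noncentrality: δ = z_{0.025} + z_{0.10} = 1.960 + 1.282 = 3.242.
(Lower-tail contribution to power is negligible for δ > 0.)
δ = d·√(n/2) ⇒ d = δ/√(n/2) = 3.242/√(129/2) = 0.4036.

d ≈ 0.404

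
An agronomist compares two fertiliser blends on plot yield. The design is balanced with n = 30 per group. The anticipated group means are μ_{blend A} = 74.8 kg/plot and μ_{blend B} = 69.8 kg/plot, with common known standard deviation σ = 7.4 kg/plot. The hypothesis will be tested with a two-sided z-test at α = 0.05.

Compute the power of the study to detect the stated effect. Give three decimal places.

Power ≈ 0.744

Standardized effect: d = |μ_{blend A} − μ_{blend B}| / σ = |74.8 − 69.8| / 7.4 = 0.6757
Noncentrality parameter: λ = d·√(n/2) = 0.6757 × √(30/2) = 2.6169
Two-sided α = 0.05 → critical value z_{0.025} = 1.960.
Power = Φ(λ − 1.960) + Φ(−λ − 1.960) = Φ(0.657) + Φ(-4.577) = 0.7444 + 0.0000 = 0.7444.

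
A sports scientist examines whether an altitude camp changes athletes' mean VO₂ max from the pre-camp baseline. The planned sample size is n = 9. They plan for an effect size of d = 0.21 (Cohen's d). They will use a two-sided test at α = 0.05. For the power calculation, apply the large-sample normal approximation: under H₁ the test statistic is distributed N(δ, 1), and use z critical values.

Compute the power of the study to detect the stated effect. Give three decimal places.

Noncentrality parameter: δ = d·√n = 0.21 × √9 = 0.6300
Critical value for a two-sided test at α = 0.05: z_{α/2} = 1.960.
Power = Φ(δ − 1.960) + Φ(−δ − 1.960) = Φ(-1.330) + Φ(-2.590) = 0.0918 + 0.0048 = 0.0966.

Power ≈ 0.097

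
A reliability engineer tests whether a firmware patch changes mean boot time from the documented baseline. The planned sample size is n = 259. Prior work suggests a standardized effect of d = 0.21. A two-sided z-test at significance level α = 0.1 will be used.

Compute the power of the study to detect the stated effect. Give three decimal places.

Power ≈ 0.959

Noncentrality parameter: δ = d·√n = 0.21 × √259 = 3.3796
Two-sided α = 0.1 → critical value z_{0.05} = 1.645.
Power = Φ(δ − 1.645) + Φ(−δ − 1.645) = Φ(1.735) + Φ(-5.024) = 0.9586 + 0.0000 = 0.9586.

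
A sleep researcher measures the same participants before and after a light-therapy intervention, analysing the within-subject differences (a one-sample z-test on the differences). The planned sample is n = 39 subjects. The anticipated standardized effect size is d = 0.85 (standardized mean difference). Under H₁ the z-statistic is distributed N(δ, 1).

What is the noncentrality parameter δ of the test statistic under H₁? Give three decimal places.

δ ≈ 5.308

δ = d·√n = 0.85 × √39 = 5.3082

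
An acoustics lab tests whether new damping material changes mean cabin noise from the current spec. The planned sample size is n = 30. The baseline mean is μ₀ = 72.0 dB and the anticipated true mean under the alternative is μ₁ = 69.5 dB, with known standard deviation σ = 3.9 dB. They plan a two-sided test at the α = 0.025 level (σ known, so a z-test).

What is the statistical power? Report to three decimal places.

Power ≈ 0.898

Standardized effect: d = |μ₁ − μ₀| / σ = |69.5 − 72.0| / 3.9 = 0.6410
Noncentrality parameter: δ = d·√n = 0.6410 × √30 = 3.5110
Critical value for a two-sided test at α = 0.025: z_{α/2} = 2.241.
Power = Φ(δ − 2.241) + Φ(−δ − 2.241) = Φ(1.270) + Φ(-5.752) = 0.8979 + 0.0000 = 0.8979.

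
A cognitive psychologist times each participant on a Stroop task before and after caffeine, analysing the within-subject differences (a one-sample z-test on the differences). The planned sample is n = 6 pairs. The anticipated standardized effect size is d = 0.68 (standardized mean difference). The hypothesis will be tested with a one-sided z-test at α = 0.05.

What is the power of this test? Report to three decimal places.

Noncentrality parameter: δ = d·√n = 0.68 × √6 = 1.6657
Critical value for a one-sided test at α = 0.05: z_α = 1.645.
Power = Φ(δ − 1.645) = Φ(0.021) = 0.5083.

Power ≈ 0.508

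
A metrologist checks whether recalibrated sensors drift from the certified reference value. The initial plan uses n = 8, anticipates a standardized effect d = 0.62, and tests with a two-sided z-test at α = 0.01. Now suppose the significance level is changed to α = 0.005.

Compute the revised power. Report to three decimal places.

Power ≈ 0.146

δ = d·√n = 0.62 × √8 = 1.7536 (unchanged). New critical value: z_{0.0025} = 2.807.
Revised power = Φ(δ − 2.807) + Φ(−δ − 2.807) = Φ(-1.053) + Φ(-4.561) = 0.1461 + 0.0000 = 0.1461.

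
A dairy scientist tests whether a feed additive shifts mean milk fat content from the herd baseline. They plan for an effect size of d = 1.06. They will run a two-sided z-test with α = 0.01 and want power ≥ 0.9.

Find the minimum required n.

n = 14

For power 0.9 need Φ(δ − z_{0.005}) = 0.9, so δ = z_{0.005} + z_{0.10} = 2.576 + 1.282 = 3.857.
(Ignoring the negligible lower-tail rejection probability gives the usual closed-form inversion.)
δ = d·√n ⇒ n = (δ/d)² = (3.857 / 1.06)² = 13.24.
Rounding up, n = 14.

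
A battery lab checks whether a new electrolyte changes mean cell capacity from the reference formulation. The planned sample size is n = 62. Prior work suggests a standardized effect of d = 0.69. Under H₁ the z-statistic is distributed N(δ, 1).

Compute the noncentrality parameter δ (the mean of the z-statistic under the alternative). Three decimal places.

δ = d·√n = 0.69 × √62 = 5.4331

δ ≈ 5.433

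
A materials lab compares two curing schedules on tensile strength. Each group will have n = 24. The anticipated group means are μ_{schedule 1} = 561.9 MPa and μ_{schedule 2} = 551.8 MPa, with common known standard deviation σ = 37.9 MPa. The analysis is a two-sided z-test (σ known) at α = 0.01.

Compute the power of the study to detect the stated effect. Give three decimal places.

Standardized effect: d = |μ_{schedule 1} − μ_{schedule 2}| / σ = |561.9 − 551.8| / 37.9 = 0.2665
Noncentrality parameter: δ = d·√(n/2) = 0.2665 × √(24/2) = 0.9232
Two-sided α = 0.01 → critical value z_{0.005} = 2.576.
Power = Φ(δ − 2.576) + Φ(−δ − 2.576) = Φ(-1.653) + Φ(-3.499) = 0.0492 + 0.0002 = 0.0494.

Power ≈ 0.049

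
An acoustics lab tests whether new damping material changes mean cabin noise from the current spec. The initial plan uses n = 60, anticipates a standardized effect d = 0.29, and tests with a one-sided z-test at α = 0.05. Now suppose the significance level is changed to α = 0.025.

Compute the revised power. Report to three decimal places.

Power ≈ 0.613

δ = d·√n = 0.29 × √60 = 2.2463 (unchanged). New critical value: z_{0.025} = 1.960.
Revised power = P(Z > 1.960 − δ) = Φ(0.286) = 0.6127.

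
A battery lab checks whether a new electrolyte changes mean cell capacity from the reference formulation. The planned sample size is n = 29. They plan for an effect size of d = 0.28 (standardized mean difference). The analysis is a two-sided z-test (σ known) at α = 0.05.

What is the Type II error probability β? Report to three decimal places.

β ≈ 0.674

Noncentrality parameter: δ = d·√n = 0.28 × √29 = 1.5078
Critical value for a two-sided test at α = 0.05: z_{α/2} = 1.960.
Power = Φ(δ − 1.960) + Φ(−δ − 1.960) = Φ(-0.452) + Φ(-3.468) = 0.3256 + 0.0003 = 0.3259.
Type II error: β = 1 − power = 1 − 0.3259 = 0.6741.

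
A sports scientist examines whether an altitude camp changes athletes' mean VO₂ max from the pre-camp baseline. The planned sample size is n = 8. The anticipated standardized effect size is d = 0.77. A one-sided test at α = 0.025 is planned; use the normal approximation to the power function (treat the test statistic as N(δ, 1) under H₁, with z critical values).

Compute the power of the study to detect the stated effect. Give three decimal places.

Power ≈ 0.586

Noncentrality parameter: λ = d·√n = 0.77 × √8 = 2.1779
Critical value for a one-sided test at α = 0.025: z_α = 1.960.
Power = P(Z > 1.960 − λ) = Φ(0.218) = 0.5863.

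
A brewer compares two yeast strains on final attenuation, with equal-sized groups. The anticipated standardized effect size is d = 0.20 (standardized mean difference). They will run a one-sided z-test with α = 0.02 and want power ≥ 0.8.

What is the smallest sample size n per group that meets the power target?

Set Φ(δ − 2.054) = 0.8; then δ − 2.054 = Φ⁻¹(0.8) = 0.842, giving δ = 2.895.
δ = d·√(n/2) ⇒ n = 2(δ/d)² = 2 × (2.895 / 0.20)² = 419.16.
Rounding up, n = 420 per group.

n = 420 per group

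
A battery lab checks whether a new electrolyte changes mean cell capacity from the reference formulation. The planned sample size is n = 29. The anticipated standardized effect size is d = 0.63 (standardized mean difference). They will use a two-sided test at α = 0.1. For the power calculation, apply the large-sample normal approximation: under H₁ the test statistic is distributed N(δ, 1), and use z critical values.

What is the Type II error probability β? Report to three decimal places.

Noncentrality parameter: δ = d·√n = 0.63 × √29 = 3.3927
Two-sided α = 0.1 → critical value z_{0.05} = 1.645.
Power = Φ(δ − 1.645) + Φ(−δ − 1.645) = Φ(1.748) + Φ(-5.038) = 0.9598 + 0.0000 = 0.9598.
Type II error: β = 1 − power = 1 − 0.9598 = 0.0402.

β ≈ 0.040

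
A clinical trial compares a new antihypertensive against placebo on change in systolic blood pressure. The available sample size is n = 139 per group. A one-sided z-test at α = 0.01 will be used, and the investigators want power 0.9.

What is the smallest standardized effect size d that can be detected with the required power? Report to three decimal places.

Required noncentrality: δ = z_{0.01} + z_{0.10} = 2.326 + 1.282 = 3.608.
δ = d·√(n/2) ⇒ d = δ/√(n/2) = 3.608/√(139/2) = 0.4328.

d ≈ 0.433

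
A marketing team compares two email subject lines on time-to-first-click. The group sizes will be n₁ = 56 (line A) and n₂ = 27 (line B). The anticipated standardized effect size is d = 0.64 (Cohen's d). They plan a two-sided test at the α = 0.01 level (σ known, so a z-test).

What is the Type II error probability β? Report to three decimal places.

Noncentrality parameter: δ = d / √(1/n₁ + 1/n₂) = 0.64 / √(1/56 + 1/27) = 2.7316
Critical value for a two-sided test at α = 0.01: z_{α/2} = 2.576.
Power = Φ(δ − 2.576) + Φ(−δ − 2.576) = Φ(0.156) + Φ(-5.307) = 0.5619 + 0.0000 = 0.5619.
Type II error: β = 1 − power = 1 − 0.5619 = 0.4381.

β ≈ 0.438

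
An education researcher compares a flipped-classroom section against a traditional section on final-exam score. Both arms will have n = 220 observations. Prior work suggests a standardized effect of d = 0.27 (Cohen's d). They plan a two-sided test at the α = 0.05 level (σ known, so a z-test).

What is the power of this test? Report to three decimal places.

Power ≈ 0.808

Noncentrality parameter: δ = d·√(n/2) = 0.27 × √(220/2) = 2.8318
Critical value for a two-sided test at α = 0.05: z_{α/2} = 1.960.
Power = Φ(δ − 1.960) + Φ(−δ − 1.960) = Φ(0.872) + Φ(-4.792) = 0.8083 + 0.0000 = 0.8083.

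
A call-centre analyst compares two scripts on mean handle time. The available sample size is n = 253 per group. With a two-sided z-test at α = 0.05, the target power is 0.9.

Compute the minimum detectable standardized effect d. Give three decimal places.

d ≈ 0.288

Required noncentrality: δ = z_{0.025} + z_{0.10} = 1.960 + 1.282 = 3.242.
(The second rejection-region term Φ(−δ − z_{α/2}) is negligible and dropped.)
δ = d·√(n/2) ⇒ d = δ/√(n/2) = 3.242/√(253/2) = 0.2882.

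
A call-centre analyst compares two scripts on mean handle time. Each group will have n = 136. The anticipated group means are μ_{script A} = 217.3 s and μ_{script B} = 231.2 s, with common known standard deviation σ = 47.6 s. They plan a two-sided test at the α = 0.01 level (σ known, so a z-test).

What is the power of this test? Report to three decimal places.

Power ≈ 0.433

Standardized effect: d = |μ_{script A} − μ_{script B}| / σ = |217.3 − 231.2| / 47.6 = 0.2920
Noncentrality parameter: λ = d·√(n/2) = 0.2920 × √(136/2) = 2.4080
Critical value for a two-sided test at α = 0.01: z_{α/2} = 2.576.
Power = Φ(λ − 2.576) + Φ(−λ − 2.576) = Φ(-0.168) + Φ(-4.984) = 0.4334 + 0.0000 = 0.4334.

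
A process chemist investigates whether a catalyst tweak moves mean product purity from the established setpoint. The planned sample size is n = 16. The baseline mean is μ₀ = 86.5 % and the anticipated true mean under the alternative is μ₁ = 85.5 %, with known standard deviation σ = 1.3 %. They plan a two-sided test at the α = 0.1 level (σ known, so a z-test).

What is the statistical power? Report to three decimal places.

Standardized effect: d = |μ₁ − μ₀| / σ = |85.5 − 86.5| / 1.3 = 0.7692
Noncentrality parameter: δ = d·√n = 0.7692 × √16 = 3.0769
Two-sided α = 0.1 → critical value z_{0.05} = 1.645.
Power = Φ(δ − 1.645) + Φ(−δ − 1.645) = Φ(1.432) + Φ(-4.722) = 0.9239 + 0.0000 = 0.9239.

Power ≈ 0.924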